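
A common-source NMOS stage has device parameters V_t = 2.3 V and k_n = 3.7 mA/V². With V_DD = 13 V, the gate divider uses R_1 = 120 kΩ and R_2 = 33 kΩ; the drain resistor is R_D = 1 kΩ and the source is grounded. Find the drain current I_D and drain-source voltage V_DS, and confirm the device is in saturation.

V_G = V_DD·R_2/(R_1+R_2) = 13×33/153 = 2.8 V. With the source grounded, V_GS = V_G = 2.8 V.
Assume saturation: I_D = (k_n/2)(V_GS − V_t)² = (3.7/2)×(2.8 − 2.3)² = 1.85×0.504² = 0.47 mA.
V_DS = V_DD − I_D·R_D = 13 − 0.47×1 = 12.5 V.
Saturation requires V_DS ≥ V_GS − V_t = 0.504 V; 12.5 ≥ 0.504 ✓.

I_D ≈ 0.47 mA, V_DS ≈ 13 V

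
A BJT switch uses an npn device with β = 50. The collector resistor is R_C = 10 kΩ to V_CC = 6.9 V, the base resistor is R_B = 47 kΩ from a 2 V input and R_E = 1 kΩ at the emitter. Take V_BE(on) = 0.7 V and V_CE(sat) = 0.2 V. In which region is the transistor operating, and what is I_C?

Assume active: I_B = (2 − 0.7)/(47 + 51×1) = 0.0133 mA, I_C = β·I_B = 0.663 mA.
Then V_CE = 6.9 − 0.663×10 − 0.677×1 = -0.409 V < 0.2 V — the active assumption fails.
Re-solve with V_CE = 0.2 V. KCL at the emitter: V_E/R_E = (V_BB−0.7−V_E)/R_B + (V_CC−0.2−V_E)/R_C, giving V_E = 0.622 V.
I_C = (V_CC − 0.2 − V_E)/R_C = (6.7 − 0.622)/10 = 0.608 mA.
Check: I_B = (1.3 − 0.622)/47 = 0.0144 mA, and β·I_B = 0.721 mA > I_C, confirming saturation.

saturation; I_C ≈ 0.61 mA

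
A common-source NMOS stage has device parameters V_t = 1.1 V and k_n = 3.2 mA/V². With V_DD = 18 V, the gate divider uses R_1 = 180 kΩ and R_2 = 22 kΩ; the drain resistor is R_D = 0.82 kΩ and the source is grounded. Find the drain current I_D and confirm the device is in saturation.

V_G = V_DD·R_2/(R_1+R_2) = 18×22/202 = 1.96 V. With the source grounded, V_GS = V_G = 1.96 V.
Assume saturation: I_D = (k_n/2)(V_GS − V_t)² = (3.2/2)×(1.96 − 1.1)² = 1.6×0.86² = 1.18 mA.
V_DS = V_DD − I_D·R_D = 18 − 1.18×0.82 = 17 V.
Saturation requires V_DS ≥ V_GS − V_t = 0.86 V; 17 ≥ 0.86 ✓.

I_D ≈ 1.2 mA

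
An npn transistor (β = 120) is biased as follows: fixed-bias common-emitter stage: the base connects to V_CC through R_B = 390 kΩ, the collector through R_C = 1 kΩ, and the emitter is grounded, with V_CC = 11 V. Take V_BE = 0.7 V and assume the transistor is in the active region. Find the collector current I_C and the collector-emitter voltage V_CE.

Base loop: V_CC = I_B·R_B + V_BE, so I_B = (11 − 0.7)/390 kΩ = 0.0264 mA.
In the active region I_C = β·I_B = 120 × 0.0264 = 3.17 mA.
Collector loop: V_CE = V_CC − I_C·R_C = 11 − 3.17×1 = 7.83 V.
Since V_CE = 7.83 V > V_CE(sat) ≈ 0.2 V, the transistor is in the active region as assumed.

I_C ≈ 3.2 mA, V_CE ≈ 7.8 V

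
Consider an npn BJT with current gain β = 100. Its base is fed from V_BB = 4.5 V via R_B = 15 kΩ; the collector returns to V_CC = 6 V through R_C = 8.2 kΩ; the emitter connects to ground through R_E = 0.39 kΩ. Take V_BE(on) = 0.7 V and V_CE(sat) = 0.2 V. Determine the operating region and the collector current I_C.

Assume active: I_B = (4.5 − 0.7)/(15 + 101×0.39) = 0.0699 mA, I_C = β·I_B = 6.99 mA.
Then V_CE = 6 − 6.99×8.2 − 7.06×0.39 = -54 V < 0.2 V — the active assumption fails.
Re-solve with V_CE = 0.2 V. KCL at the emitter: V_E/R_E = (V_BB−0.7−V_E)/R_B + (V_CC−0.2−V_E)/R_C, giving V_E = 0.349 V.
I_C = (V_CC − 0.2 − V_E)/R_C = (5.8 − 0.349)/8.2 = 0.665 mA.
Check: I_B = (3.8 − 0.349)/15 = 0.23 mA, and β·I_B = 23 mA > I_C, confirming saturation.

saturation; I_C ≈ 0.66 mA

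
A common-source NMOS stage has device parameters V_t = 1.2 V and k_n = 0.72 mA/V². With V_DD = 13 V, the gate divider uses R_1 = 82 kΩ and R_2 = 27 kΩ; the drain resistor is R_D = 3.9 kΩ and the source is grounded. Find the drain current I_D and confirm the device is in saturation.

V_G = V_DD·R_2/(R_1+R_2) = 13×27/109 = 3.22 V. With the source grounded, V_GS = V_G = 3.22 V.
Assume saturation: I_D = (k_n/2)(V_GS − V_t)² = (0.72/2)×(3.22 − 1.2)² = 0.36×2.02² = 1.47 mA.
V_DS = V_DD − I_D·R_D = 13 − 1.47×3.9 = 7.27 V.
Saturation requires V_DS ≥ V_GS − V_t = 2.02 V; 7.27 ≥ 2.02 ✓.

I_D ≈ 1.5 mA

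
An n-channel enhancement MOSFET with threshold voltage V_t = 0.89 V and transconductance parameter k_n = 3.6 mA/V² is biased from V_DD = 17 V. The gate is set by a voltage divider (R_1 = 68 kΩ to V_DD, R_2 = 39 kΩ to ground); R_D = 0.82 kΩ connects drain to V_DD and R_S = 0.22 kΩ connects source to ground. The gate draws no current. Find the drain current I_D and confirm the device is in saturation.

I_D ≈ 12 mA

V_G = V_DD·R_2/(R_1+R_2) = 17×39/107 = 6.2 V.
Assume saturation: I_D = (k_n/2)(V_GS − V_t)² with V_GS = V_G − I_D·R_S = 6.2 − 0.22·I_D.
Substituting gives 0.0871·I_D² − 5.2·I_D + 50.7 = 0, with roots I_D = 12.3 or 47.5 mA.
The root I_D = 47.5 mA gives V_GS = -4.24 V ≤ V_t, so take I_D = 12.3 mA.
Then V_GS = 3.5 V and V_DS = V_DD − I_D(R_D+R_S) = 17 − 12.3×1.04 = 4.25 V.
Saturation requires V_DS ≥ V_GS − V_t = 2.61 V; 4.25 ≥ 2.61 ✓.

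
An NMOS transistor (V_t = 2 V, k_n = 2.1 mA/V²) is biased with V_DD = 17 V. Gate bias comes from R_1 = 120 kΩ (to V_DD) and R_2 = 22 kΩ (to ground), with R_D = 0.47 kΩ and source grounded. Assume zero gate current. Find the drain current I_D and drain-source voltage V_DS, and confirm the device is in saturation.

V_G = V_DD·R_2/(R_1+R_2) = 17×22/142 = 2.63 V. With the source grounded, V_GS = V_G = 2.63 V.
Assume saturation: I_D = (k_n/2)(V_GS − V_t)² = (2.1/2)×(2.63 − 2)² = 1.05×0.634² = 0.422 mA.
V_DS = V_DD − I_D·R_D = 17 − 0.422×0.47 = 16.8 V.
Saturation requires V_DS ≥ V_GS − V_t = 0.634 V; 16.8 ≥ 0.634 ✓.

I_D ≈ 0.42 mA, V_DS ≈ 17 V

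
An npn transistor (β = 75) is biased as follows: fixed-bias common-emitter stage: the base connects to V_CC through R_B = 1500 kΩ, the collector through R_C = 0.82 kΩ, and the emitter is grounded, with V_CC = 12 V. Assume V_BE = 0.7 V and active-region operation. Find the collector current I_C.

I_C ≈ 0.57 mA

Base loop: V_CC = I_B·R_B + V_BE, so I_B = (12 − 0.7)/1500 kΩ = 0.00753 mA.
In the active region I_C = β·I_B = 75 × 0.00753 = 0.565 mA.
Collector loop: V_CE = V_CC − I_C·R_C = 12 − 0.565×0.82 = 11.5 V.
Since V_CE = 11.5 V > V_CE(sat) ≈ 0.2 V, the transistor is in the active region as assumed.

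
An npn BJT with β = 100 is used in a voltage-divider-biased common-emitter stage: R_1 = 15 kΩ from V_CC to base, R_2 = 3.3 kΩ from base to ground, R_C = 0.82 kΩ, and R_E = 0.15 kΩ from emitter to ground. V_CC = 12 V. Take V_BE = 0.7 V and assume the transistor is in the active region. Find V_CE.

V_CE ≈ 4 V

Thevenize the base divider: V_Th = V_CC·R_2/(R_1+R_2) = 12×3.3/18.3 = 2.16 V, R_Th = R_1‖R_2 = 2.7 kΩ.
Base-emitter loop: V_Th = I_B·R_Th + V_BE + (β+1)I_B·R_E, so I_B = (2.16 − 0.7) / (2.7 + 101×0.15) = 0.082 mA.
I_C = β·I_B = 100×0.082 = 8.2 mA, and I_E = (β+1)I_B = 8.28 mA.
V_CE = V_CC − I_C·R_C − I_E·R_E = 12 − 8.2×0.82 − 8.28×0.15 = 4.03 V.
V_CE = 4.03 V > 0.2 V confirms active-region operation.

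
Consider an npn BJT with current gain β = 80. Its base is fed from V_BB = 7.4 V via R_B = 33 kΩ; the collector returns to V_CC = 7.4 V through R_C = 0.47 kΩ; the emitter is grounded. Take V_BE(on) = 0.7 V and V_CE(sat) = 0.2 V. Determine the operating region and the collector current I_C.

Assume active: I_B = (7.4 − 0.7)/33 = 0.203 mA, giving I_C = β·I_B = 16.2 mA.
But then V_CE = 7.4 − 16.2×0.47 = -0.234 V < V_CE(sat) = 0.2 V — impossible in the active region.
So the transistor is saturated. With V_CE = 0.2 V, I_C = (V_CC − 0.2)/R_C = 7.2/0.47 = 15.3 mA.
Check: β·I_B = 16.2 mA > I_C = 15.3 mA, confirming saturation.

saturation; I_C ≈ 15 mA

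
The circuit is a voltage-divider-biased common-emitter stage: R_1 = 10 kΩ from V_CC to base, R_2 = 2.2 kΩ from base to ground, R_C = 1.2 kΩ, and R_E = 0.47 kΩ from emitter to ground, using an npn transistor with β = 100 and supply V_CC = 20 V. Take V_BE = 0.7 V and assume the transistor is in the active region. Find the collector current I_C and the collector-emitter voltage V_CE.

I_C ≈ 5.9 mA, V_CE ≈ 10 V

Thevenize the base divider: V_Th = V_CC·R_2/(R_1+R_2) = 20×2.2/12.2 = 3.61 V, R_Th = R_1‖R_2 = 1.8 kΩ.
Base-emitter loop: V_Th = I_B·R_Th + V_BE + (β+1)I_B·R_E, so I_B = (3.61 − 0.7) / (1.8 + 101×0.47) = 0.059 mA.
I_C = β·I_B = 100×0.059 = 5.9 mA, and I_E = (β+1)I_B = 5.96 mA.
V_CE = V_CC − I_C·R_C − I_E·R_E = 20 − 5.9×1.2 − 5.96×0.47 = 10.1 V.
V_CE = 10.1 V > 0.2 V confirms active-region operation.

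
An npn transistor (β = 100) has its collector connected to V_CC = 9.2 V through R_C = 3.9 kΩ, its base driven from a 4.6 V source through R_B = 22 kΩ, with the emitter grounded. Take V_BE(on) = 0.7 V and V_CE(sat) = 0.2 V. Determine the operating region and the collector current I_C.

Assume active: I_B = (4.6 − 0.7)/22 = 0.177 mA, giving I_C = β·I_B = 17.7 mA.
But then V_CE = 9.2 − 17.7×3.9 = -59.9 V < V_CE(sat) = 0.2 V — impossible in the active region.
So the transistor is saturated. With V_CE = 0.2 V, I_C = (V_CC − 0.2)/R_C = 9/3.9 = 2.31 mA.
Check: β·I_B = 17.7 mA > I_C = 2.31 mA, confirming saturation.

saturation; I_C ≈ 2.3 mA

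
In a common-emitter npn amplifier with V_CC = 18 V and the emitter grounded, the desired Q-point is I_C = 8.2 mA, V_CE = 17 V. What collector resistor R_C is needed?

Collector loop: V_CC = I_C·R_C + V_CE.
R_C = (V_CC − V_CE)/I_C = (18 − 17)/8.2 = 0.122 kΩ.

R_C ≈ 0.12 kΩ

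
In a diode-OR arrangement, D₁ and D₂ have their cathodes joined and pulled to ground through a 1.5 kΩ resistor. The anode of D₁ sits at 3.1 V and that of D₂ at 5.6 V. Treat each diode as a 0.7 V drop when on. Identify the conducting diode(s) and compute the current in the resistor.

Assume both conduct. Then node N would need to be at both 3.1−0.7 = 2.4 V and 5.6−0.7 = 4.9 V, which is impossible.
Assume only D₂ conducts: V_N = 5.6 − 0.7 = 4.9 V, so I_R = 4.9/1.5 = 3.27 mA.
Check D₁: its anode-to-cathode voltage is 3.1 − 4.9 = -1.8 V < 0.7 V, so it is off. The assumption is consistent.

Only D₂ conducts; I_R ≈ 3.3 mA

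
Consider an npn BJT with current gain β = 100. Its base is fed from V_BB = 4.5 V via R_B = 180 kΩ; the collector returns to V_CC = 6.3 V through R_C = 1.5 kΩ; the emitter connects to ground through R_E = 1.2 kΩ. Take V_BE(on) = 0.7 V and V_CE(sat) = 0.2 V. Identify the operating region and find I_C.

Assume active. Base-emitter loop: I_B = (V_BB − V_BE)/(R_B + (β+1)R_E) = (4.5 − 0.7)/(180 + 101×1.2) = 0.0126 mA.
I_C = β·I_B = 100×0.0126 = 1.26 mA.
V_CE = V_CC − I_C·R_C − I_E·R_E = 6.3 − 1.26×1.5 − 1.27×1.2 = 2.88 V > V_CE(sat), so the active-region assumption holds.

active; I_C ≈ 1.3 mA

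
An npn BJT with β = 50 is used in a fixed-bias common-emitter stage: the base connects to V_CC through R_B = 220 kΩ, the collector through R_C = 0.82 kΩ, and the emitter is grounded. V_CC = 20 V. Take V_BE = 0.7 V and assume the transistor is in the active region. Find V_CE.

V_CE ≈ 16 V

Base loop: V_CC = I_B·R_B + V_BE, so I_B = (20 − 0.7)/220 kΩ = 0.0877 mA.
In the active region I_C = β·I_B = 50 × 0.0877 = 4.39 mA.
Collector loop: V_CE = V_CC − I_C·R_C = 20 − 4.39×0.82 = 16.4 V.
Since V_CE = 16.4 V > V_CE(sat) ≈ 0.2 V, the transistor is in the active region as assumed.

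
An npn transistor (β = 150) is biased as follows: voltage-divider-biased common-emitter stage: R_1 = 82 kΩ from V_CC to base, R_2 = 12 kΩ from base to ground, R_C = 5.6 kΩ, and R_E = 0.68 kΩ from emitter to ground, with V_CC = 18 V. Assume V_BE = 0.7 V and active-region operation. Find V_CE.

V_CE ≈ 4.7 V

Thevenize the base divider: V_Th = V_CC·R_2/(R_1+R_2) = 18×12/94 = 2.3 V, R_Th = R_1‖R_2 = 10.5 kΩ.
Base-emitter loop: V_Th = I_B·R_Th + V_BE + (β+1)I_B·R_E, so I_B = (2.3 − 0.7) / (10.5 + 151×0.68) = 0.0141 mA.
I_C = β·I_B = 150×0.0141 = 2.12 mA, and I_E = (β+1)I_B = 2.13 mA.
V_CE = V_CC − I_C·R_C − I_E·R_E = 18 − 2.12×5.6 − 2.13×0.68 = 4.69 V.
V_CE = 4.69 V > 0.2 V confirms active-region operation.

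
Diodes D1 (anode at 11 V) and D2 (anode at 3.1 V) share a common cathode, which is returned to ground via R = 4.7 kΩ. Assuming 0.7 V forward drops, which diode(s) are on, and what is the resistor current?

Assume both conduct. Then node N would need to be at both 11−0.7 = 10.3 V and 3.1−0.7 = 2.4 V, which is impossible.
Assume only D1 conducts: V_N = 11 − 0.7 = 10.3 V, so I_R = 10.3/4.7 = 2.19 mA.
Check D2: its anode-to-cathode voltage is 3.1 − 10.3 = -7.2 V < 0.7 V, so it is off. The assumption is consistent.

Only D1 conducts; I_R ≈ 2.2 mA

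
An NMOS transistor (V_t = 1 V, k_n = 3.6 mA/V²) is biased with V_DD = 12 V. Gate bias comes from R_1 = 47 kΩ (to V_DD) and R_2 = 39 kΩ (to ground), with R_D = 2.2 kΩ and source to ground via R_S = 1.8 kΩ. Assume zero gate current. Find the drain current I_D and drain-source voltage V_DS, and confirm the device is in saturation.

V_G = V_DD·R_2/(R_1+R_2) = 12×39/86 = 5.44 V.
Assume saturation: I_D = (k_n/2)(V_GS − V_t)² with V_GS = V_G − I_D·R_S = 5.44 − 1.8·I_D.
Substituting gives 5.83·I_D² − 29.8·I_D + 35.5 = 0, with roots I_D = 1.9 or 3.21 mA.
The root I_D = 3.21 mA gives V_GS = -0.335 V ≤ V_t, so take I_D = 1.9 mA.
Then V_GS = 2.03 V and V_DS = V_DD − I_D(R_D+R_S) = 12 − 1.9×4 = 4.41 V.
Saturation requires V_DS ≥ V_GS − V_t = 1.03 V; 4.41 ≥ 1.03 ✓.

I_D ≈ 1.9 mA, V_DS ≈ 4.4 V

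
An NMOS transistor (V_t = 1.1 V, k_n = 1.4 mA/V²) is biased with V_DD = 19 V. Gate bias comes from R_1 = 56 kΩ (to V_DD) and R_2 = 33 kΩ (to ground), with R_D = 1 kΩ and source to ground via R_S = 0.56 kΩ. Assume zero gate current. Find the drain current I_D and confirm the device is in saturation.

V_G = V_DD·R_2/(R_1+R_2) = 19×33/89 = 7.04 V.
Assume saturation: I_D = (k_n/2)(V_GS − V_t)² with V_GS = V_G − I_D·R_S = 7.04 − 0.56·I_D.
Substituting gives 0.22·I_D² − 5.66·I_D + 24.7 = 0, with roots I_D = 5.58 or 20.2 mA.
The root I_D = 20.2 mA gives V_GS = -4.27 V ≤ V_t, so take I_D = 5.58 mA.
Then V_GS = 3.92 V and V_DS = V_DD − I_D(R_D+R_S) = 19 − 5.58×1.56 = 10.3 V.
Saturation requires V_DS ≥ V_GS − V_t = 2.82 V; 10.3 ≥ 2.82 ✓.

I_D ≈ 5.6 mA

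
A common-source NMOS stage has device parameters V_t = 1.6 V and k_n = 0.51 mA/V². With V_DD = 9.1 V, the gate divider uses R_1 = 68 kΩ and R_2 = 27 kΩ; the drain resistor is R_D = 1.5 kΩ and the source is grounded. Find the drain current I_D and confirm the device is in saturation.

I_D ≈ 0.25 mA

V_G = V_DD·R_2/(R_1+R_2) = 9.1×27/95 = 2.59 V. With the source grounded, V_GS = V_G = 2.59 V.
Assume saturation: I_D = (k_n/2)(V_GS − V_t)² = (0.51/2)×(2.59 − 1.6)² = 0.255×0.986² = 0.248 mA.
V_DS = V_DD − I_D·R_D = 9.1 − 0.248×1.5 = 8.73 V.
Saturation requires V_DS ≥ V_GS − V_t = 0.986 V; 8.73 ≥ 0.986 ✓.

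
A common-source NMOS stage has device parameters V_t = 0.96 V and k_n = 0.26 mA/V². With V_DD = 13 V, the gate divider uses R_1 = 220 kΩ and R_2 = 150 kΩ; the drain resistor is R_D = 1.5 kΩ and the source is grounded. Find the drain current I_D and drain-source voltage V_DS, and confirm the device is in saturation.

I_D ≈ 2.4 mA, V_DS ≈ 9.4 V

V_G = V_DD·R_2/(R_1+R_2) = 13×150/370 = 5.27 V. With the source grounded, V_GS = V_G = 5.27 V.
Assume saturation: I_D = (k_n/2)(V_GS − V_t)² = (0.26/2)×(5.27 − 0.96)² = 0.13×4.31² = 2.42 mA.
V_DS = V_DD − I_D·R_D = 13 − 2.42×1.5 = 9.38 V.
Saturation requires V_DS ≥ V_GS − V_t = 4.31 V; 9.38 ≥ 4.31 ✓.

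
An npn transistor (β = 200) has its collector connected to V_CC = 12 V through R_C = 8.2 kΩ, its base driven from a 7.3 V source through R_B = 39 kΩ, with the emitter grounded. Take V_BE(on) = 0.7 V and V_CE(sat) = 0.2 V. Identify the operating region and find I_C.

saturation; I_C ≈ 1.4 mA

Assume active: I_B = (7.3 − 0.7)/39 = 0.169 mA, giving I_C = β·I_B = 33.8 mA.
But then V_CE = 12 − 33.8×8.2 = -266 V < V_CE(sat) = 0.2 V — impossible in the active region.
So the transistor is saturated. With V_CE = 0.2 V, I_C = (V_CC − 0.2)/R_C = 11.8/8.2 = 1.44 mA.
Check: β·I_B = 33.8 mA > I_C = 1.44 mA, confirming saturation.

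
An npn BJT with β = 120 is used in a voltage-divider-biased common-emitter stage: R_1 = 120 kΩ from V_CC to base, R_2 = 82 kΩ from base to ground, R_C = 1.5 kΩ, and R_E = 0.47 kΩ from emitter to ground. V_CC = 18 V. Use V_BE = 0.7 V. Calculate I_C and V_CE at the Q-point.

Thevenize the base divider: V_Th = V_CC·R_2/(R_1+R_2) = 18×82/202 = 7.31 V, R_Th = R_1‖R_2 = 48.7 kΩ.
Base-emitter loop: V_Th = I_B·R_Th + V_BE + (β+1)I_B·R_E, so I_B = (7.31 − 0.7) / (48.7 + 121×0.47) = 0.0626 mA.
I_C = β·I_B = 120×0.0626 = 7.51 mA, and I_E = (β+1)I_B = 7.57 mA.
V_CE = V_CC − I_C·R_C − I_E·R_E = 18 − 7.51×1.5 − 7.57×0.47 = 3.18 V.
V_CE = 3.18 V > 0.2 V confirms active-region operation.

I_C ≈ 7.5 mA, V_CE ≈ 3.2 V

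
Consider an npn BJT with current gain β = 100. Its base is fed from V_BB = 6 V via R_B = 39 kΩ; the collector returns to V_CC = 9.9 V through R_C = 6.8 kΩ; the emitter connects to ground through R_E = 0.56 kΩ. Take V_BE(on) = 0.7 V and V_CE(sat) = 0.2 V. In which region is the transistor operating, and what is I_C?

saturation; I_C ≈ 1.3 mA

Assume active: I_B = (6 − 0.7)/(39 + 101×0.56) = 0.0555 mA, I_C = β·I_B = 5.55 mA.
Then V_CE = 9.9 − 5.55×6.8 − 5.6×0.56 = -31 V < 0.2 V — the active assumption fails.
Re-solve with V_CE = 0.2 V. KCL at the emitter: V_E/R_E = (V_BB−0.7−V_E)/R_B + (V_CC−0.2−V_E)/R_C, giving V_E = 0.798 V.
I_C = (V_CC − 0.2 − V_E)/R_C = (9.7 − 0.798)/6.8 = 1.31 mA.
Check: I_B = (5.3 − 0.798)/39 = 0.115 mA, and β·I_B = 11.5 mA > I_C, confirming saturation.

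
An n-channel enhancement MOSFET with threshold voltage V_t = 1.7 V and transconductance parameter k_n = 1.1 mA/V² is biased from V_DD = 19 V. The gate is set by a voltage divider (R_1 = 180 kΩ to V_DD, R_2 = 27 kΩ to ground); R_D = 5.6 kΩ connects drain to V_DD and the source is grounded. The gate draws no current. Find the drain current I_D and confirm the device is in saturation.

I_D ≈ 0.33 mA

V_G = V_DD·R_2/(R_1+R_2) = 19×27/207 = 2.48 V. With the source grounded, V_GS = V_G = 2.48 V.
Assume saturation: I_D = (k_n/2)(V_GS − V_t)² = (1.1/2)×(2.48 − 1.7)² = 0.55×0.778² = 0.333 mA.
V_DS = V_DD − I_D·R_D = 19 − 0.333×5.6 = 17.1 V.
Saturation requires V_DS ≥ V_GS − V_t = 0.778 V; 17.1 ≥ 0.778 ✓.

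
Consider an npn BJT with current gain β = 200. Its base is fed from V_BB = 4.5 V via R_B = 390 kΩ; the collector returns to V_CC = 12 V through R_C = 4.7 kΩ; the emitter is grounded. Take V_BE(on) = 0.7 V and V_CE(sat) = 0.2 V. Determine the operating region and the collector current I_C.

active; I_C ≈ 1.9 mA

Assume active. Base-emitter loop: I_B = (V_BB − V_BE)/R_B = (4.5 − 0.7)/390 = 0.00974 mA.
I_C = β·I_B = 200×0.00974 = 1.95 mA.
V_CE = V_CC − I_C·R_C = 12 − 1.95×4.7 = 2.84 V > V_CE(sat), so the active-region assumption holds.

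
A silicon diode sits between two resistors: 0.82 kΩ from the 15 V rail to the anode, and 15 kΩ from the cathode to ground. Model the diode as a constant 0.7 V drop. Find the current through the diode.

The two resistors are in series with the diode, so KVL gives 15 = I·0.82 + 0.7 + I·15.
I = (15 − 0.7) / (0.82 + 15) kΩ = 14.3 / 15.8 = 0.904 mA.

I ≈ 0.9 mA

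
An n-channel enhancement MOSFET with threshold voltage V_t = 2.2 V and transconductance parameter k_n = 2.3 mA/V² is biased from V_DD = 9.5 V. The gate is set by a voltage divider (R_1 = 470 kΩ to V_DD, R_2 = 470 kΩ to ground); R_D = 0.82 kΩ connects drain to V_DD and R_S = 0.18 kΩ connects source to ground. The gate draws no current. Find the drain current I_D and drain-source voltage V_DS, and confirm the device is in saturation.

I_D ≈ 3.9 mA, V_DS ≈ 5.6 V

V_G = V_DD·R_2/(R_1+R_2) = 9.5×470/940 = 4.75 V.
Assume saturation: I_D = (k_n/2)(V_GS − V_t)² with V_GS = V_G − I_D·R_S = 4.75 − 0.18·I_D.
Substituting gives 0.0373·I_D² − 2.06·I_D + 7.48 = 0, with roots I_D = 3.92 or 51.3 mA.
The root I_D = 51.3 mA gives V_GS = -4.48 V ≤ V_t, so take I_D = 3.92 mA.
Then V_GS = 4.05 V and V_DS = V_DD − I_D(R_D+R_S) = 9.5 − 3.92×1 = 5.58 V.
Saturation requires V_DS ≥ V_GS − V_t = 1.85 V; 5.58 ≥ 1.85 ✓.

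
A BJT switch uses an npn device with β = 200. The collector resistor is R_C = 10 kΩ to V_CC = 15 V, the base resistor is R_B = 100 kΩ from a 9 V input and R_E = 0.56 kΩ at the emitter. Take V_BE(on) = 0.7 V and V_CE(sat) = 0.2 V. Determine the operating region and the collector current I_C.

Assume active: I_B = (9 − 0.7)/(100 + 201×0.56) = 0.039 mA, I_C = β·I_B = 7.81 mA.
Then V_CE = 15 − 7.81×10 − 7.85×0.56 = -67.5 V < 0.2 V — the active assumption fails.
Re-solve with V_CE = 0.2 V. KCL at the emitter: V_E/R_E = (V_BB−0.7−V_E)/R_B + (V_CC−0.2−V_E)/R_C, giving V_E = 0.824 V.
I_C = (V_CC − 0.2 − V_E)/R_C = (14.8 − 0.824)/10 = 1.4 mA.
Check: I_B = (8.3 − 0.824)/100 = 0.0748 mA, and β·I_B = 15 mA > I_C, confirming saturation.

saturation; I_C ≈ 1.4 mA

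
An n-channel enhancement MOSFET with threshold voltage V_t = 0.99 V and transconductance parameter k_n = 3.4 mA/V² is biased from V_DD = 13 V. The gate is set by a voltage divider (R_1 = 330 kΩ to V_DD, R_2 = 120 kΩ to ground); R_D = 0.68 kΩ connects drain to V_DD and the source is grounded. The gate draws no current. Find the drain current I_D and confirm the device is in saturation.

V_G = V_DD·R_2/(R_1+R_2) = 13×120/450 = 3.47 V. With the source grounded, V_GS = V_G = 3.47 V.
Assume saturation: I_D = (k_n/2)(V_GS − V_t)² = (3.4/2)×(3.47 − 0.99)² = 1.7×2.48² = 10.4 mA.
V_DS = V_DD − I_D·R_D = 13 − 10.4×0.68 = 5.91 V.
Saturation requires V_DS ≥ V_GS − V_t = 2.48 V; 5.91 ≥ 2.48 ✓.

I_D ≈ 10 mA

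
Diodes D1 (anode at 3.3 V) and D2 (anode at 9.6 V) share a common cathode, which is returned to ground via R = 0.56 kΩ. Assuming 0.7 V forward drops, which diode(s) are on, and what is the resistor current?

Only D2 conducts; I_R ≈ 16 mA

Assume both conduct. Then node N would need to be at both 3.3−0.7 = 2.6 V and 9.6−0.7 = 8.9 V, which is impossible.
Assume only D2 conducts: V_N = 9.6 − 0.7 = 8.9 V, so I_R = 8.9/0.56 = 15.9 mA.
Check D1: its anode-to-cathode voltage is 3.3 − 8.9 = -5.6 V < 0.7 V, so it is off. The assumption is consistent.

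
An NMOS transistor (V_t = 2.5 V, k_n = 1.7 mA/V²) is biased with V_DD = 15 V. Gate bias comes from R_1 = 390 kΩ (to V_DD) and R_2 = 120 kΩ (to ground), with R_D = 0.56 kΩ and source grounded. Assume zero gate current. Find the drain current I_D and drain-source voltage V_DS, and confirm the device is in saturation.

V_G = V_DD·R_2/(R_1+R_2) = 15×120/510 = 3.53 V. With the source grounded, V_GS = V_G = 3.53 V.
Assume saturation: I_D = (k_n/2)(V_GS − V_t)² = (1.7/2)×(3.53 − 2.5)² = 0.85×1.03² = 0.901 mA.
V_DS = V_DD − I_D·R_D = 15 − 0.901×0.56 = 14.5 V.
Saturation requires V_DS ≥ V_GS − V_t = 1.03 V; 14.5 ≥ 1.03 ✓.

I_D ≈ 0.9 mA, V_DS ≈ 14 V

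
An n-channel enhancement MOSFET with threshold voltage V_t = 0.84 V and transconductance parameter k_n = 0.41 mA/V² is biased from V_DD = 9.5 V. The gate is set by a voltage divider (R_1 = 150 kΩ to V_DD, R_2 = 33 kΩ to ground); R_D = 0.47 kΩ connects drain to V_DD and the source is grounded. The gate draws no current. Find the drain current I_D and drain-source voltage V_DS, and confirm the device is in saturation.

I_D ≈ 0.16 mA, V_DS ≈ 9.4 V

V_G = V_DD·R_2/(R_1+R_2) = 9.5×33/183 = 1.71 V. With the source grounded, V_GS = V_G = 1.71 V.
Assume saturation: I_D = (k_n/2)(V_GS − V_t)² = (0.41/2)×(1.71 − 0.84)² = 0.205×0.873² = 0.156 mA.
V_DS = V_DD − I_D·R_D = 9.5 − 0.156×0.47 = 9.43 V.
Saturation requires V_DS ≥ V_GS − V_t = 0.873 V; 9.43 ≥ 0.873 ✓.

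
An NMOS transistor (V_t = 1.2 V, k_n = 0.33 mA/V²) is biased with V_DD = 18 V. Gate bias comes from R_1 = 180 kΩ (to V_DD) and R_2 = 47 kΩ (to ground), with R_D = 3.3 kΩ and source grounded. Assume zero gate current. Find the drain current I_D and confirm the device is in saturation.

I_D ≈ 1.1 mA

V_G = V_DD·R_2/(R_1+R_2) = 18×47/227 = 3.73 V. With the source grounded, V_GS = V_G = 3.73 V.
Assume saturation: I_D = (k_n/2)(V_GS − V_t)² = (0.33/2)×(3.73 − 1.2)² = 0.165×2.53² = 1.05 mA.
V_DS = V_DD − I_D·R_D = 18 − 1.05×3.3 = 14.5 V.
Saturation requires V_DS ≥ V_GS − V_t = 2.53 V; 14.5 ≥ 2.53 ✓.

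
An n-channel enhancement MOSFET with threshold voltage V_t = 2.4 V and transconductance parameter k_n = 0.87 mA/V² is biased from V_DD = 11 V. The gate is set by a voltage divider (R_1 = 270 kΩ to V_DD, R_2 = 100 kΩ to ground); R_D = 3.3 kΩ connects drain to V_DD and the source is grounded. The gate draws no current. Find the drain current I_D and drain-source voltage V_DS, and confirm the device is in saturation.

I_D ≈ 0.14 mA, V_DS ≈ 11 V

V_G = V_DD·R_2/(R_1+R_2) = 11×100/370 = 2.97 V. With the source grounded, V_GS = V_G = 2.97 V.
Assume saturation: I_D = (k_n/2)(V_GS − V_t)² = (0.87/2)×(2.97 − 2.4)² = 0.435×0.573² = 0.143 mA.
V_DS = V_DD − I_D·R_D = 11 − 0.143×3.3 = 10.5 V.
Saturation requires V_DS ≥ V_GS − V_t = 0.573 V; 10.5 ≥ 0.573 ✓.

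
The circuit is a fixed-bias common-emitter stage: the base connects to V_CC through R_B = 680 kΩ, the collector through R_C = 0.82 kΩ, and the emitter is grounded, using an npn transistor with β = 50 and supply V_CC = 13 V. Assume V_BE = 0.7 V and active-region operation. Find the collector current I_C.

Base loop: V_CC = I_B·R_B + V_BE, so I_B = (13 − 0.7)/680 kΩ = 0.0181 mA.
In the active region I_C = β·I_B = 50 × 0.0181 = 0.904 mA.
Collector loop: V_CE = V_CC − I_C·R_C = 13 − 0.904×0.82 = 12.3 V.
Since V_CE = 12.3 V > V_CE(sat) ≈ 0.2 V, the transistor is in the active region as assumed.

I_C ≈ 0.9 mA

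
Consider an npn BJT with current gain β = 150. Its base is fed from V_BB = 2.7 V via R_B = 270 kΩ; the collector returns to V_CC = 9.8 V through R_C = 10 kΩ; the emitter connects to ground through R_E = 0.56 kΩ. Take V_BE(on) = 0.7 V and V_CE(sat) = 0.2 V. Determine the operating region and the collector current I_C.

active; I_C ≈ 0.85 mA

Assume active. Base-emitter loop: I_B = (V_BB − V_BE)/(R_B + (β+1)R_E) = (2.7 − 0.7)/(270 + 151×0.56) = 0.00564 mA.
I_C = β·I_B = 150×0.00564 = 0.846 mA.
V_CE = V_CC − I_C·R_C − I_E·R_E = 9.8 − 0.846×10 − 0.852×0.56 = 0.862 V > V_CE(sat), so the active-region assumption holds.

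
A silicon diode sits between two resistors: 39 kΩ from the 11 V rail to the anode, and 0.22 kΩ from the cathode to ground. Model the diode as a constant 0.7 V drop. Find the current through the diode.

I ≈ 0.26 mA

The two resistors are in series with the diode, so KVL gives 11 = I·39 + 0.7 + I·0.22.
I = (11 − 0.7) / (39 + 0.22) kΩ = 10.3 / 39.2 = 0.263 mA.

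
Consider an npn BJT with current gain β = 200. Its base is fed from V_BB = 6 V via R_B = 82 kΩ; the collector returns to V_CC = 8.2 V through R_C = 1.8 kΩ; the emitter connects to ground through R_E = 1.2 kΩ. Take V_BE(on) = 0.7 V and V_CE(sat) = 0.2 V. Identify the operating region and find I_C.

saturation; I_C ≈ 2.7 mA

Assume active: I_B = (6 − 0.7)/(82 + 201×1.2) = 0.0164 mA, I_C = β·I_B = 3.28 mA.
Then V_CE = 8.2 − 3.28×1.8 − 3.3×1.2 = -1.66 V < 0.2 V — the active assumption fails.
Re-solve with V_CE = 0.2 V. KCL at the emitter: V_E/R_E = (V_BB−0.7−V_E)/R_B + (V_CC−0.2−V_E)/R_C, giving V_E = 3.22 V.
I_C = (V_CC − 0.2 − V_E)/R_C = (8 − 3.22)/1.8 = 2.66 mA.
Check: I_B = (5.3 − 3.22)/82 = 0.0254 mA, and β·I_B = 5.08 mA > I_C, confirming saturation.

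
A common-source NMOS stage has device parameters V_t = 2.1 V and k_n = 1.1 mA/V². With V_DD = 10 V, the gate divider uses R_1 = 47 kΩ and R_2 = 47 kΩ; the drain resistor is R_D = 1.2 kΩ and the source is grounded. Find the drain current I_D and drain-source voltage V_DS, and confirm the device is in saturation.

V_G = V_DD·R_2/(R_1+R_2) = 10×47/94 = 5 V. With the source grounded, V_GS = V_G = 5 V.
Assume saturation: I_D = (k_n/2)(V_GS − V_t)² = (1.1/2)×(5 − 2.1)² = 0.55×2.9² = 4.63 mA.
V_DS = V_DD − I_D·R_D = 10 − 4.63×1.2 = 4.45 V.
Saturation requires V_DS ≥ V_GS − V_t = 2.9 V; 4.45 ≥ 2.9 ✓.

I_D ≈ 4.6 mA, V_DS ≈ 4.4 V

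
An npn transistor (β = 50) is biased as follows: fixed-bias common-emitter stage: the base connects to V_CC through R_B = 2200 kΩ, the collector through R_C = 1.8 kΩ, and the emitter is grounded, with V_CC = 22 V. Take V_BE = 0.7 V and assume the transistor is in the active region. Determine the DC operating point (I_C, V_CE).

Base loop: V_CC = I_B·R_B + V_BE, so I_B = (22 − 0.7)/2200 kΩ = 0.00968 mA.
In the active region I_C = β·I_B = 50 × 0.00968 = 0.484 mA.
Collector loop: V_CE = V_CC − I_C·R_C = 22 − 0.484×1.8 = 21.1 V.
Since V_CE = 21.1 V > V_CE(sat) ≈ 0.2 V, the transistor is in the active region as assumed.

I_C ≈ 0.48 mA, V_CE ≈ 21 V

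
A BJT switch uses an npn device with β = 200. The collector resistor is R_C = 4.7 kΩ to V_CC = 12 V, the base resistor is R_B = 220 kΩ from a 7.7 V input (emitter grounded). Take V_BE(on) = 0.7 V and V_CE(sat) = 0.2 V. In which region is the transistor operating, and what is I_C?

Assume active: I_B = (7.7 − 0.7)/220 = 0.0318 mA, giving I_C = β·I_B = 6.36 mA.
But then V_CE = 12 − 6.36×4.7 = -17.9 V < V_CE(sat) = 0.2 V — impossible in the active region.
So the transistor is saturated. With V_CE = 0.2 V, I_C = (V_CC − 0.2)/R_C = 11.8/4.7 = 2.51 mA.
Check: β·I_B = 6.36 mA > I_C = 2.51 mA, confirming saturation.

saturation; I_C ≈ 2.5 mA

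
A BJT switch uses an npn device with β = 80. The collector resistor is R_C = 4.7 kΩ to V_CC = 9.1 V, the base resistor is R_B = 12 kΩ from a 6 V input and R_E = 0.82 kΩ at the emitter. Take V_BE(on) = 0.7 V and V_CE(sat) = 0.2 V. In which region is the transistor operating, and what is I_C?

saturation; I_C ≈ 1.6 mA

Assume active: I_B = (6 − 0.7)/(12 + 81×0.82) = 0.0676 mA, I_C = β·I_B = 5.41 mA.
Then V_CE = 9.1 − 5.41×4.7 − 5.47×0.82 = -20.8 V < 0.2 V — the active assumption fails.
Re-solve with V_CE = 0.2 V. KCL at the emitter: V_E/R_E = (V_BB−0.7−V_E)/R_B + (V_CC−0.2−V_E)/R_C, giving V_E = 1.54 V.
I_C = (V_CC − 0.2 − V_E)/R_C = (8.9 − 1.54)/4.7 = 1.57 mA.
Check: I_B = (5.3 − 1.54)/12 = 0.313 mA, and β·I_B = 25.1 mA > I_C, confirming saturation.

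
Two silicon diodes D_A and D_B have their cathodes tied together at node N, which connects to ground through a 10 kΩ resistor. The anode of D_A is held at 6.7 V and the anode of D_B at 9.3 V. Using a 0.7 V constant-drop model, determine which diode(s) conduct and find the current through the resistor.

Assume both conduct. Then node N would need to be at both 6.7−0.7 = 6 V and 9.3−0.7 = 8.6 V, which is impossible.
Assume only D_B conducts: V_N = 9.3 − 0.7 = 8.6 V, so I_R = 8.6/10 = 0.86 mA.
Check D_A: its anode-to-cathode voltage is 6.7 − 8.6 = -1.9 V < 0.7 V, so it is off. The assumption is consistent.

Only D_B conducts; I_R ≈ 0.86 mA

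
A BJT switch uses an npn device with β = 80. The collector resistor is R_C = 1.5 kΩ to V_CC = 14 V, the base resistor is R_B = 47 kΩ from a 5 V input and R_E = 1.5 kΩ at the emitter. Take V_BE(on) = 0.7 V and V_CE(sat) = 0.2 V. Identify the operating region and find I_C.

Assume active. Base-emitter loop: I_B = (V_BB − V_BE)/(R_B + (β+1)R_E) = (5 − 0.7)/(47 + 81×1.5) = 0.0255 mA.
I_C = β·I_B = 80×0.0255 = 2.04 mA.
V_CE = V_CC − I_C·R_C − I_E·R_E = 14 − 2.04×1.5 − 2.07×1.5 = 7.84 V > V_CE(sat), so the active-region assumption holds.

active; I_C ≈ 2 mA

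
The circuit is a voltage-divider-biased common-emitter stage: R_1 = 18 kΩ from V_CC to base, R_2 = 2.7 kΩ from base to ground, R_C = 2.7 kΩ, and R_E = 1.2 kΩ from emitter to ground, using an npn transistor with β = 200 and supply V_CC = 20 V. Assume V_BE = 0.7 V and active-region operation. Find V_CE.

Thevenize the base divider: V_Th = V_CC·R_2/(R_1+R_2) = 20×2.7/20.7 = 2.61 V, R_Th = R_1‖R_2 = 2.35 kΩ.
Base-emitter loop: V_Th = I_B·R_Th + V_BE + (β+1)I_B·R_E, so I_B = (2.61 − 0.7) / (2.35 + 201×1.2) = 0.00784 mA.
I_C = β·I_B = 200×0.00784 = 1.57 mA, and I_E = (β+1)I_B = 1.58 mA.
V_CE = V_CC − I_C·R_C − I_E·R_E = 20 − 1.57×2.7 − 1.58×1.2 = 13.9 V.
V_CE = 13.9 V > 0.2 V confirms active-region operation.

V_CE ≈ 14 V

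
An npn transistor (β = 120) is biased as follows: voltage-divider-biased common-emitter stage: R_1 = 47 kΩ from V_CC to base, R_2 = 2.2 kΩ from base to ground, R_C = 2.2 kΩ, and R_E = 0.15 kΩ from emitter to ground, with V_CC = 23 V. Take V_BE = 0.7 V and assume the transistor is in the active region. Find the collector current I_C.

I_C ≈ 1.9 mA

Thevenize the base divider: V_Th = V_CC·R_2/(R_1+R_2) = 23×2.2/49.2 = 1.03 V, R_Th = R_1‖R_2 = 2.1 kΩ.
Base-emitter loop: V_Th = I_B·R_Th + V_BE + (β+1)I_B·R_E, so I_B = (1.03 − 0.7) / (2.1 + 121×0.15) = 0.0162 mA.
I_C = β·I_B = 120×0.0162 = 1.95 mA, and I_E = (β+1)I_B = 1.96 mA.
V_CE = V_CC − I_C·R_C − I_E·R_E = 23 − 1.95×2.2 − 1.96×0.15 = 18.4 V.
V_CE = 18.4 V > 0.2 V confirms active-region operation.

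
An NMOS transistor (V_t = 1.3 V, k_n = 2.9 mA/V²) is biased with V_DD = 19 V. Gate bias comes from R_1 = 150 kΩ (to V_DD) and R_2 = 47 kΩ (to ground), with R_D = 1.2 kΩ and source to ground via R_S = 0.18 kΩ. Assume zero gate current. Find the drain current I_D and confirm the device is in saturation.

V_G = V_DD·R_2/(R_1+R_2) = 19×47/197 = 4.53 V.
Assume saturation: I_D = (k_n/2)(V_GS − V_t)² with V_GS = V_G − I_D·R_S = 4.53 − 0.18·I_D.
Substituting gives 0.047·I_D² − 2.69·I_D + 15.2 = 0, with roots I_D = 6.34 or 50.9 mA.
The root I_D = 50.9 mA gives V_GS = -4.62 V ≤ V_t, so take I_D = 6.34 mA.
Then V_GS = 3.39 V and V_DS = V_DD − I_D(R_D+R_S) = 19 − 6.34×1.38 = 10.2 V.
Saturation requires V_DS ≥ V_GS − V_t = 2.09 V; 10.2 ≥ 2.09 ✓.

I_D ≈ 6.3 mA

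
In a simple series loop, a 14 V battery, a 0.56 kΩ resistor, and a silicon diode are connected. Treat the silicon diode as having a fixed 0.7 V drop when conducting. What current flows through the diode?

KVL around the loop: 14 = V_D + I·R = 0.7 + I × 0.56 kΩ.
So I = (14 − 0.7) / 0.56 kΩ = 13.3 / 0.56 = 23.8 mA.

I ≈ 24 mA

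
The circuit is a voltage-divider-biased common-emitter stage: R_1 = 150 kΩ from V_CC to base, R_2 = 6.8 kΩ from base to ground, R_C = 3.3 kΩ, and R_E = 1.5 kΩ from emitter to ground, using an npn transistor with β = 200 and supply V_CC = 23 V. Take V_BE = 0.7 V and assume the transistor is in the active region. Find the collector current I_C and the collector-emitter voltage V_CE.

I_C ≈ 0.19 mA, V_CE ≈ 22 V

Thevenize the base divider: V_Th = V_CC·R_2/(R_1+R_2) = 23×6.8/157 = 0.997 V, R_Th = R_1‖R_2 = 6.51 kΩ.
Base-emitter loop: V_Th = I_B·R_Th + V_BE + (β+1)I_B·R_E, so I_B = (0.997 − 0.7) / (6.51 + 201×1.5) = 0.000966 mA.
I_C = β·I_B = 200×0.000966 = 0.193 mA, and I_E = (β+1)I_B = 0.194 mA.
V_CE = V_CC − I_C·R_C − I_E·R_E = 23 − 0.193×3.3 − 0.194×1.5 = 22.1 V.
V_CE = 22.1 V > 0.2 V confirms active-region operation.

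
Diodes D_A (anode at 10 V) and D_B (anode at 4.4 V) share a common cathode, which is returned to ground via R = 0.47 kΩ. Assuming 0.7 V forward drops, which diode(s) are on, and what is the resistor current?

Assume both conduct. Then node N would need to be at both 10−0.7 = 9.3 V and 4.4−0.7 = 3.7 V, which is impossible.
Assume only D_A conducts: V_N = 10 − 0.7 = 9.3 V, so I_R = 9.3/0.47 = 19.8 mA.
Check D_B: its anode-to-cathode voltage is 4.4 − 9.3 = -4.9 V < 0.7 V, so it is off. The assumption is consistent.

Only D_A conducts; I_R ≈ 20 mA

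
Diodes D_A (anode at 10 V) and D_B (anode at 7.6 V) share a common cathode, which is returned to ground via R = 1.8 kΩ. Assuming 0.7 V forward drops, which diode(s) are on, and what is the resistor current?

Assume both conduct. Then node N would need to be at both 10−0.7 = 9.3 V and 7.6−0.7 = 6.9 V, which is impossible.
Assume only D_A conducts: V_N = 10 − 0.7 = 9.3 V, so I_R = 9.3/1.8 = 5.17 mA.
Check D_B: its anode-to-cathode voltage is 7.6 − 9.3 = -1.7 V < 0.7 V, so it is off. The assumption is consistent.

Only D_A conducts; I_R ≈ 5.2 mA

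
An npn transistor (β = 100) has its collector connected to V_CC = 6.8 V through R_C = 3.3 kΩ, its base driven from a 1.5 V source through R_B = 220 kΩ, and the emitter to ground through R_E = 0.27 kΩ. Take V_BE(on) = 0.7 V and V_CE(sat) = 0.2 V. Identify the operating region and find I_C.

Assume active. Base-emitter loop: I_B = (V_BB − V_BE)/(R_B + (β+1)R_E) = (1.5 − 0.7)/(220 + 101×0.27) = 0.00324 mA.
I_C = β·I_B = 100×0.00324 = 0.324 mA.
V_CE = V_CC − I_C·R_C − I_E·R_E = 6.8 − 0.324×3.3 − 0.327×0.27 = 5.64 V > V_CE(sat), so the active-region assumption holds.

active; I_C ≈ 0.32 mA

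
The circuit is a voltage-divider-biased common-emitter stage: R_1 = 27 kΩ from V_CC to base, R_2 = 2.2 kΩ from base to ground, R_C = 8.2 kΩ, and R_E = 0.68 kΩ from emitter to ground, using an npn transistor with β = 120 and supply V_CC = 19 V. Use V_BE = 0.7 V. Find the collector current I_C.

I_C ≈ 1 mA

Thevenize the base divider: V_Th = V_CC·R_2/(R_1+R_2) = 19×2.2/29.2 = 1.43 V, R_Th = R_1‖R_2 = 2.03 kΩ.
Base-emitter loop: V_Th = I_B·R_Th + V_BE + (β+1)I_B·R_E, so I_B = (1.43 − 0.7) / (2.03 + 121×0.68) = 0.00868 mA.
I_C = β·I_B = 120×0.00868 = 1.04 mA, and I_E = (β+1)I_B = 1.05 mA.
V_CE = V_CC − I_C·R_C − I_E·R_E = 19 − 1.04×8.2 − 1.05×0.68 = 9.75 V.
V_CE = 9.75 V > 0.2 V confirms active-region operation.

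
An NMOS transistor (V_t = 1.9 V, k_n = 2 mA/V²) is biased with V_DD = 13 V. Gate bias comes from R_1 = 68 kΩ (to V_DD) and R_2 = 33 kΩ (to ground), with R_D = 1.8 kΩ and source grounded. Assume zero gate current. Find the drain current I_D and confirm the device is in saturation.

I_D ≈ 5.5 mA

V_G = V_DD·R_2/(R_1+R_2) = 13×33/101 = 4.25 V. With the source grounded, V_GS = V_G = 4.25 V.
Assume saturation: I_D = (k_n/2)(V_GS − V_t)² = (2/2)×(4.25 − 1.9)² = 1×2.35² = 5.51 mA.
V_DS = V_DD − I_D·R_D = 13 − 5.51×1.8 = 3.08 V.
Saturation requires V_DS ≥ V_GS − V_t = 2.35 V; 3.08 ≥ 2.35 ✓.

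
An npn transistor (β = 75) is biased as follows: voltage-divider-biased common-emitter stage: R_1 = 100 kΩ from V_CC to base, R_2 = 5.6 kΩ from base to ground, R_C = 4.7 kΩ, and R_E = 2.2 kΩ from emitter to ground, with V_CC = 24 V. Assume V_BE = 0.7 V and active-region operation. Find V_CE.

Thevenize the base divider: V_Th = V_CC·R_2/(R_1+R_2) = 24×5.6/106 = 1.27 V, R_Th = R_1‖R_2 = 5.3 kΩ.
Base-emitter loop: V_Th = I_B·R_Th + V_BE + (β+1)I_B·R_E, so I_B = (1.27 − 0.7) / (5.3 + 76×2.2) = 0.00332 mA.
I_C = β·I_B = 75×0.00332 = 0.249 mA, and I_E = (β+1)I_B = 0.252 mA.
V_CE = V_CC − I_C·R_C − I_E·R_E = 24 − 0.249×4.7 − 0.252×2.2 = 22.3 V.
V_CE = 22.3 V > 0.2 V confirms active-region operation.

V_CE ≈ 22 V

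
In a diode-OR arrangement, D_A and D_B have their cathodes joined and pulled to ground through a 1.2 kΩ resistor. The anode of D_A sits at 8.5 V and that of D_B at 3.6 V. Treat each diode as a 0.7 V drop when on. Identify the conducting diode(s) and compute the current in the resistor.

Assume both conduct. Then node N would need to be at both 8.5−0.7 = 7.8 V and 3.6−0.7 = 2.9 V, which is impossible.
Assume only D_A conducts: V_N = 8.5 − 0.7 = 7.8 V, so I_R = 7.8/1.2 = 6.5 mA.
Check D_B: its anode-to-cathode voltage is 3.6 − 7.8 = -4.2 V < 0.7 V, so it is off. The assumption is consistent.

Only D_A conducts; I_R ≈ 6.5 mA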